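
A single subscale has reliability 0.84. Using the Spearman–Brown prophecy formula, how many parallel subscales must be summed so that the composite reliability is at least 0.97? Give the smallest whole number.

7

k ≥ ρ*(1−ρ₁)/(ρ₁(1−ρ*)) = 0.97·0.16 / (0.84·0.03) = 6.159.
Smallest integer k = 7.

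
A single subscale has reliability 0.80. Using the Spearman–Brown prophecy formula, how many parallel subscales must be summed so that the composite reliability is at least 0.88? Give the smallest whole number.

k ≥ ρ*(1−ρ₁)/(ρ₁(1−ρ*)) = 0.88·0.20 / (0.80·0.12) = 1.833.
Smallest integer k = 2.

2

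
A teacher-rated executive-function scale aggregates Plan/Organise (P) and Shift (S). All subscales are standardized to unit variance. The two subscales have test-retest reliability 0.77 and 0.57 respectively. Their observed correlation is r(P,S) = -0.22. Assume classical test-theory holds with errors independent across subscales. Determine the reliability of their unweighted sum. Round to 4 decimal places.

Var(P+S) = 2 + 2·[(-0.22)] = 2 − 0.44 = 1.56.
With uncorrelated errors the cross-covariances are all true-score covariance, so they carry over unchanged; only the diagonal terms shrink to ρᵢσᵢ².
True-score variance = [0.77 + 0.57] − 0.44 = 1.34 − 0.44 = 0.9.
Reliability = 0.9 / 1.56 = 0.5769.

0.5769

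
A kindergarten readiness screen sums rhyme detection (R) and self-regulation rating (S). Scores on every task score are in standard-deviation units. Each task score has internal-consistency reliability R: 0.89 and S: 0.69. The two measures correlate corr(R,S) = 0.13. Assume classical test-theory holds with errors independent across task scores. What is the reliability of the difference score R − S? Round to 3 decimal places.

Var(R−S) = 1 + 1 − 2·0.13 = 2 − 0.26 = 1.74.
Under uncorrelated errors the observed covariances equal the true-score covariances, so only the own-variance terms attenuate.
True-score variance = [0.89 + 0.69] − 0.26 = 1.58 − 0.26 = 1.32.
Reliability = 1.32 / 1.74 = 0.759.

0.759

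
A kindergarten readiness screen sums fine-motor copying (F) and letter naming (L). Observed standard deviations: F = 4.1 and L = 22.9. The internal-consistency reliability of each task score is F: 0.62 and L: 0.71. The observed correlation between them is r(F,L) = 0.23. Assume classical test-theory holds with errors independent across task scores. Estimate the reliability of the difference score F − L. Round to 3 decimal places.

Var(F−L) = 4.1² + 22.9² − 2·4.1·22.9·0.23 = 541.22 − 43.1894 = 498.031.
With uncorrelated errors the cross-covariances are all true-score covariance, so they carry over unchanged; only the diagonal terms shrink to ρᵢσᵢ².
True-score variance = [4.1²·0.62 + 22.9²·0.71] − 43.1894 = 382.753 − 43.1894 = 339.564.
Reliability = 339.564 / 498.031 = 0.682.

0.682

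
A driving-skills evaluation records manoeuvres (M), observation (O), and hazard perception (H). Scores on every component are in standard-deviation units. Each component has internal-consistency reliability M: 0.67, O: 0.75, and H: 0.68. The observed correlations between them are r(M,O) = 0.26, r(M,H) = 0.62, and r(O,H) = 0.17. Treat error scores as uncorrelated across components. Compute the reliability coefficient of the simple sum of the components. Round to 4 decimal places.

Var(M+O+H) = 3 + 2·[0.26 + 0.62 + 0.17] = 3 + 2.1 = 5.1.
Under uncorrelated errors the observed covariances equal the true-score covariances, so only the own-variance terms attenuate.
True-score variance = [0.67 + 0.75 + 0.68] + 2.1 = 2.1 + 2.1 = 4.2.
Reliability = 4.2 / 5.1 = 0.8235.

0.8235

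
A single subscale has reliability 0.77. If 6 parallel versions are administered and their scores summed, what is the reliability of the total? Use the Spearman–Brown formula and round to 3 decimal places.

ρ_k = kρ / (1 + (k−1)ρ) = 6·0.77 / (1 + 5·0.77) = 4.620 / 4.850 = 0.953.

0.953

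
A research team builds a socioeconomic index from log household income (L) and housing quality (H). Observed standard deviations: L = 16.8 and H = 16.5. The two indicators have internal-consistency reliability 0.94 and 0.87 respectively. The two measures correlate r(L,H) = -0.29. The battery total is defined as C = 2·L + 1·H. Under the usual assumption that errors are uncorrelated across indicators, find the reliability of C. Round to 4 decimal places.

0.9045

Var(C) = 2²·16.8² + 16.5² + 2·[2·16.8·16.5·(-0.29)] = 1401.21 − 321.552 = 1079.66.
With uncorrelated errors the cross-covariances are all true-score covariance, so they carry over unchanged; only the diagonal terms shrink to ρᵢσᵢ².
True-score variance = [2²·16.8²·0.94 + 16.5²·0.87] − 321.552 = 1298.08 − 321.552 = 976.528.
Reliability = 976.528 / 1079.66 = 0.9045.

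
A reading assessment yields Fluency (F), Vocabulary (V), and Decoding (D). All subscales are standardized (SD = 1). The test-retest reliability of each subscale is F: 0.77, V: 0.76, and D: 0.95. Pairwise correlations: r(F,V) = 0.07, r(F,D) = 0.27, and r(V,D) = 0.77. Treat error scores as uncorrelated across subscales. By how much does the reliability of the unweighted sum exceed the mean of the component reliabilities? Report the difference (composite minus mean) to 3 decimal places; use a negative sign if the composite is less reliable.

0.074

Var(sum) = 3 + 2.22 = 5.22; true-score variance = 2.48 + 2.22 = 4.7; composite reliability = 0.9004.
Mean component reliability = 0.8267.
Difference = 0.9004 − 0.8267 = 0.074.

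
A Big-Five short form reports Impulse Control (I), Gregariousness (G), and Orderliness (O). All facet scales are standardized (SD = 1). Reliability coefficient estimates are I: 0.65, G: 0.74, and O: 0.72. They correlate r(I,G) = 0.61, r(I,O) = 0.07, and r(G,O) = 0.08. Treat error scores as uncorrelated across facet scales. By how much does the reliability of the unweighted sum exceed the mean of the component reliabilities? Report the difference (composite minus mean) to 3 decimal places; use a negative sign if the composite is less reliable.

Var(sum) = 3 + 1.52 = 4.52; true-score variance = 2.11 + 1.52 = 3.63; composite reliability = 0.8031.
Mean component reliability = 0.7033.
Difference = 0.8031 − 0.7033 = 0.100.

0.100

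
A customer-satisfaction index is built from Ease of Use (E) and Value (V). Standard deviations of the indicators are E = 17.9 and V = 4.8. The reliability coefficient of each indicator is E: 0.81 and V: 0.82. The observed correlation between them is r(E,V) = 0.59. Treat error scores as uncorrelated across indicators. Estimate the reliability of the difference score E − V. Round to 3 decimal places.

0.731

Var(E−V) = 17.9² + 4.8² − 2·17.9·4.8·0.59 = 343.45 − 101.386 = 242.064.
Under uncorrelated errors the observed covariances equal the true-score covariances, so only the own-variance terms attenuate.
True-score variance = [17.9²·0.81 + 4.8²·0.82] − 101.386 = 278.425 − 101.386 = 177.039.
Reliability = 177.039 / 242.064 = 0.731.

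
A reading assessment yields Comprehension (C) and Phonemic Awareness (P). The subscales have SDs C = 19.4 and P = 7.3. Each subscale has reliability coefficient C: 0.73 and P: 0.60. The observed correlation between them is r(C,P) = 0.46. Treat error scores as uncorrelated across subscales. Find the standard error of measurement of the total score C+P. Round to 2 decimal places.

Var(total) = 429.65 + 130.29 = 559.94.
True-score variance = 306.717 + 130.29 = 437.007, so reliability = 0.7805.
Error variance = 559.94 − 437.007 = 122.933; SEM = √122.933 = 11.09.

11.09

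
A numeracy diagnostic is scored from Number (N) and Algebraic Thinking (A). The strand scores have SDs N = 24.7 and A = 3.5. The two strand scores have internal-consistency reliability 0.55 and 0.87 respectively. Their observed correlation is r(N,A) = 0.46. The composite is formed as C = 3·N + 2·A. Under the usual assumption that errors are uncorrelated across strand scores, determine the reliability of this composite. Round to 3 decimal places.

0.588

Var(C) = 3²·24.7² + 2²·3.5² + 2·[6·24.7·3.5·0.46] = 5539.81 + 477.204 = 6017.01.
Under uncorrelated errors the observed covariances equal the true-score covariances, so only the own-variance terms attenuate.
True-score variance = [3²·24.7²·0.55 + 2²·3.5²·0.87] + 477.204 = 3062.58 + 477.204 = 3539.78.
Reliability = 3539.78 / 6017.01 = 0.588.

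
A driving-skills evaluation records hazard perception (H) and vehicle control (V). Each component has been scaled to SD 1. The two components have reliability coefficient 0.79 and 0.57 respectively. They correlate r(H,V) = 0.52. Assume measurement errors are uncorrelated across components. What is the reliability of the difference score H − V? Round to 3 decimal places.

0.333

Var(H−V) = 1 + 1 − 2·0.52 = 2 − 1.04 = 0.96.
With uncorrelated errors the cross-covariances are all true-score covariance, so they carry over unchanged; only the diagonal terms shrink to ρᵢσᵢ².
True-score variance = [0.79 + 0.57] − 1.04 = 1.36 − 1.04 = 0.32.
Reliability = 0.32 / 0.96 = 0.333.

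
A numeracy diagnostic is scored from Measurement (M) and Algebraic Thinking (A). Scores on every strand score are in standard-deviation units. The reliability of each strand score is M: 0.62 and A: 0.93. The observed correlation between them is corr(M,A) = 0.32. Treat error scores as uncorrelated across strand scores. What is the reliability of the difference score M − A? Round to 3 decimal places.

0.669

Var(M−A) = 1 + 1 − 2·0.32 = 2 − 0.64 = 1.36.
With uncorrelated errors the cross-covariances are all true-score covariance, so they carry over unchanged; only the diagonal terms shrink to ρᵢσᵢ².
True-score variance = [0.62 + 0.93] − 0.64 = 1.55 − 0.64 = 0.91.
Reliability = 0.91 / 1.36 = 0.669.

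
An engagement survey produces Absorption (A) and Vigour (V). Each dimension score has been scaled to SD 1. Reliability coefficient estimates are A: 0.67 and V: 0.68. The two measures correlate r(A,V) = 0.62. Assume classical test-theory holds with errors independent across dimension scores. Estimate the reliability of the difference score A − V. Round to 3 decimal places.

0.145

Var(A−V) = 1 + 1 − 2·0.62 = 2 − 1.24 = 0.76.
Under uncorrelated errors the observed covariances equal the true-score covariances, so only the own-variance terms attenuate.
True-score variance = [0.67 + 0.68] − 1.24 = 1.35 − 1.24 = 0.11.
Reliability = 0.11 / 0.76 = 0.145.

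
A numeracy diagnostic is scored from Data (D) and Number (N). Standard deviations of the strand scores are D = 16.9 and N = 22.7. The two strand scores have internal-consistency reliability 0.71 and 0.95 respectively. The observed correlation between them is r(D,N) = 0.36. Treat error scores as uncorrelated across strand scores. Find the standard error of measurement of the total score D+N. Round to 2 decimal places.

Var(total) = 800.9 + 276.214 = 1077.11.
True-score variance = 692.309 + 276.214 = 968.522, so reliability = 0.8992.
Error variance = 1077.11 − 968.522 = 108.591; SEM = √108.591 = 10.42.

10.42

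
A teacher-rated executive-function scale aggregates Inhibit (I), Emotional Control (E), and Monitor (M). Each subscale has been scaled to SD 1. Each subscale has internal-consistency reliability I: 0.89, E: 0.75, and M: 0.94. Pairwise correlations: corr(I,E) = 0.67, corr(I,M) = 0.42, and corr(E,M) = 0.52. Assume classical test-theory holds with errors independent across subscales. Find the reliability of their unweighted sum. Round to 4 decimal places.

Var(I+E+M) = 3 + 2·[0.67 + 0.42 + 0.52] = 3 + 3.22 = 6.22.
With uncorrelated errors the cross-covariances are all true-score covariance, so they carry over unchanged; only the diagonal terms shrink to ρᵢσᵢ².
True-score variance = [0.89 + 0.75 + 0.94] + 3.22 = 2.58 + 3.22 = 5.8.
Reliability = 5.8 / 6.22 = 0.9325.

0.9325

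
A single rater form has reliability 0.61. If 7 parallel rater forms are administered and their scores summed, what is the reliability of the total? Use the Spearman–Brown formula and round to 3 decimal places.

0.916

ρ_k = kρ / (1 + (k−1)ρ) = 7·0.61 / (1 + 6·0.61) = 4.270 / 4.660 = 0.916.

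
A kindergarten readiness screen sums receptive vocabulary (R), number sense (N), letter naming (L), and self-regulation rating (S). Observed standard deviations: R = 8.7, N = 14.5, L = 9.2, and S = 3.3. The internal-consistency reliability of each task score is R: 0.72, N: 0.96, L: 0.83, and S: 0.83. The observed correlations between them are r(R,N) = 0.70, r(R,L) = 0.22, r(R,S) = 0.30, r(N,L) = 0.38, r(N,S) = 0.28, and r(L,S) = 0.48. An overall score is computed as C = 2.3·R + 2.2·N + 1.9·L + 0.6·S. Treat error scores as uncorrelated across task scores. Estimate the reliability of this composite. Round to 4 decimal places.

Var(C) = 2.3²·8.7² + 2.2²·14.5² + 1.9²·9.2² + 0.6²·3.3² + 2·[5.06·8.7·14.5·0.70 + 4.37·8.7·9.2·0.22 + 1.38·8.7·3.3·0.30 + 4.18·14.5·9.2·0.38 + 1.32·14.5·3.3·0.28 + 1.14·9.2·3.3·0.48] = 1727.48 + 1563.7 = 3291.18.
Because errors are independent across components, Cov(Tᵢ,Tⱼ) = Cov(Xᵢ,Xⱼ); the off-diagonal part of the true-score variance is the same as above.
True-score variance = [2.3²·8.7²·0.72 + 2.2²·14.5²·0.96 + 1.9²·9.2²·0.83 + 0.6²·3.3²·0.83] + 1563.7 = 1522.05 + 1563.7 = 3085.76.
Reliability = 3085.76 / 3291.18 = 0.9376.

0.9376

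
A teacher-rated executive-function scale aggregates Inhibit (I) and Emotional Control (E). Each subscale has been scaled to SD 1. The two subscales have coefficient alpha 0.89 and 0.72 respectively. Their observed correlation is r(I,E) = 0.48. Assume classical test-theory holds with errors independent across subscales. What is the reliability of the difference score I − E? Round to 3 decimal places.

Var(I−E) = 1 + 1 − 2·0.48 = 2 − 0.96 = 1.04.
Under uncorrelated errors the observed covariances equal the true-score covariances, so only the own-variance terms attenuate.
True-score variance = [0.89 + 0.72] − 0.96 = 1.61 − 0.96 = 0.65.
Reliability = 0.65 / 1.04 = 0.625.

0.625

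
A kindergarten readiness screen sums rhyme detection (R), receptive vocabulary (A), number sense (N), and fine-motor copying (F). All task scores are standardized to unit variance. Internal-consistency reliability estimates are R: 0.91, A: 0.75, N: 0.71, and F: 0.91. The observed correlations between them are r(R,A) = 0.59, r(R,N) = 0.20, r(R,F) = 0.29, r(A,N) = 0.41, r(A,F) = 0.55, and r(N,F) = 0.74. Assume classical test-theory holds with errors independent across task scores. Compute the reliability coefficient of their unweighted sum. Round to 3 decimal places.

Var(R+A+N+F) = 4 + 2·[0.59 + 0.20 + 0.29 + 0.41 + 0.55 + 0.74] = 4 + 5.56 = 9.56.
With uncorrelated errors the cross-covariances are all true-score covariance, so they carry over unchanged; only the diagonal terms shrink to ρᵢσᵢ².
True-score variance = [0.91 + 0.75 + 0.71 + 0.91] + 5.56 = 3.28 + 5.56 = 8.84.
Reliability = 8.84 / 9.56 = 0.925.

0.925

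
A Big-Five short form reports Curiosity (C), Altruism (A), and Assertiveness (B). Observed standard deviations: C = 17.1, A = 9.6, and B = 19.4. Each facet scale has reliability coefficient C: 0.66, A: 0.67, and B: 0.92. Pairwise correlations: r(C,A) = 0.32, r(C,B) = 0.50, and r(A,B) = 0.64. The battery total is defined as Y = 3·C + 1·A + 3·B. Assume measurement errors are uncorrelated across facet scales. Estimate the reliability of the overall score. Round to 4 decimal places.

0.8819

Var(Y) = 3²·17.1² + 9.6² + 3²·19.4² + 2·[3·17.1·9.6·0.32 + 9·17.1·19.4·0.50 + 3·9.6·19.4·0.64] = 6111.09 + 4016.01 = 10127.1.
Under uncorrelated errors the observed covariances equal the true-score covariances, so only the own-variance terms attenuate.
True-score variance = [3²·17.1²·0.66 + 9.6²·0.67 + 3²·19.4²·0.92] + 4016.01 = 4914.92 + 4016.01 = 8930.93.
Reliability = 8930.93 / 10127.1 = 0.8819.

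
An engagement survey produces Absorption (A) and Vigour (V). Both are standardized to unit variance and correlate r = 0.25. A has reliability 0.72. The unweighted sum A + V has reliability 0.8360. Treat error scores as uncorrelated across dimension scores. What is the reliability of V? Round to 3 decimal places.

Var(A+V) = 2 + 2·0.25 = 2.500.
True-score variance = ρ_A + ρ_V + 2·0.25, so 0.8360 = (0.72 + ρ_V + 0.50) / 2.500.
ρ_V = 0.8360·2.500 − 0.72 − 0.50 = 0.870.

0.870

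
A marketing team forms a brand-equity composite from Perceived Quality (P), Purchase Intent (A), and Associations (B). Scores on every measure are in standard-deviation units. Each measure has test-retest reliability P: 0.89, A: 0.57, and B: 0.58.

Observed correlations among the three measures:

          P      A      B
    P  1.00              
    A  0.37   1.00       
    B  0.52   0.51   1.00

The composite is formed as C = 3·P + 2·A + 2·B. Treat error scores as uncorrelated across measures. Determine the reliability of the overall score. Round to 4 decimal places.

Var(C) = 3² + 2² + 2² + 2·[6·0.37 + 6·0.52 + 4·0.51] = 17 + 14.76 = 31.76.
With uncorrelated errors the cross-covariances are all true-score covariance, so they carry over unchanged; only the diagonal terms shrink to ρᵢσᵢ².
True-score variance = [3²·0.89 + 2²·0.57 + 2²·0.58] + 14.76 = 12.61 + 14.76 = 27.37.
Reliability = 27.37 / 31.76 = 0.8618.

0.8618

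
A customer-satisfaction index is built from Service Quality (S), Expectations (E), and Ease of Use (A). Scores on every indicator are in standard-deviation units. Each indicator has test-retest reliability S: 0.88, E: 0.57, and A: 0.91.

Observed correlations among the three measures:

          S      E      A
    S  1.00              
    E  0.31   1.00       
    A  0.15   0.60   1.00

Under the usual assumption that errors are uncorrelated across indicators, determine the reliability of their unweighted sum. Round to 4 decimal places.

0.8750

Var(S+E+A) = 3 + 2·[0.31 + 0.15 + 0.60] = 3 + 2.12 = 5.12.
Because errors are independent across components, Cov(Tᵢ,Tⱼ) = Cov(Xᵢ,Xⱼ); the off-diagonal part of the true-score variance is the same as above.
True-score variance = [0.88 + 0.57 + 0.91] + 2.12 = 2.36 + 2.12 = 4.48.
Reliability = 4.48 / 5.12 = 0.8750.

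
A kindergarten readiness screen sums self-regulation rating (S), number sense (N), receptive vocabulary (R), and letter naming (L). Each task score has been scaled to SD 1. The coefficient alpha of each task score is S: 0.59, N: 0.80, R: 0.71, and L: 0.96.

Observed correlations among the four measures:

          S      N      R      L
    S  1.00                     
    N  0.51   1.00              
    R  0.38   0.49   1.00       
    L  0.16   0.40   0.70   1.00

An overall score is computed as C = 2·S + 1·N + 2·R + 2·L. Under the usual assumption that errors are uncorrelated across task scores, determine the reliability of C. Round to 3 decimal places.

Var(C) = 2² + 1 + 2² + 2² + 2·[2·0.51 + 4·0.38 + 4·0.16 + 2·0.49 + 2·0.40 + 4·0.70] = 13 + 15.52 = 28.52.
With uncorrelated errors the cross-covariances are all true-score covariance, so they carry over unchanged; only the diagonal terms shrink to ρᵢσᵢ².
True-score variance = [2²·0.59 + 0.80 + 2²·0.71 + 2²·0.96] + 15.52 = 9.84 + 15.52 = 25.36.
Reliability = 25.36 / 28.52 = 0.889.

0.889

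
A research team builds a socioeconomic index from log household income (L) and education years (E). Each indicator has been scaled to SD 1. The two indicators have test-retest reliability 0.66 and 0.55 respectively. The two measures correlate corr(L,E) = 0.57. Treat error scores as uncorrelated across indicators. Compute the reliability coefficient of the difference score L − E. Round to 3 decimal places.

Var(L−E) = 1 + 1 − 2·0.57 = 2 − 1.14 = 0.86.
Because errors are independent across components, Cov(Tᵢ,Tⱼ) = Cov(Xᵢ,Xⱼ); the off-diagonal part of the true-score variance is the same as above.
True-score variance = [0.66 + 0.55] − 1.14 = 1.21 − 1.14 = 0.07.
Reliability = 0.07 / 0.86 = 0.081.

0.081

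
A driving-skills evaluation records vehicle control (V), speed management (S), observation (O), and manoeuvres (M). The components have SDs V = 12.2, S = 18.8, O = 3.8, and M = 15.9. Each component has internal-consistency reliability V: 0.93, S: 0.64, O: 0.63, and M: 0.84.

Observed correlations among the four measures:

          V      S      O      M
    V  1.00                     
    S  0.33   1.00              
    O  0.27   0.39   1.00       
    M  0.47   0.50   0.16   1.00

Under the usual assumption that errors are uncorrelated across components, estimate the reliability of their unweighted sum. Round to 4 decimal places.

0.8779

Var(V+S+O+M) = 12.2² + 18.8² + 3.8² + 15.9² + 2·[12.2·18.8·0.33 + 12.2·3.8·0.27 + 12.2·15.9·0.47 + 18.8·3.8·0.39 + 18.8·15.9·0.50 + 3.8·15.9·0.16] = 769.53 + 732.731 = 1502.26.
Under uncorrelated errors the observed covariances equal the true-score covariances, so only the own-variance terms attenuate.
True-score variance = [12.2²·0.93 + 18.8²·0.64 + 3.8²·0.63 + 15.9²·0.84] + 732.731 = 586.08 + 732.731 = 1318.81.
Reliability = 1318.81 / 1502.26 = 0.8779.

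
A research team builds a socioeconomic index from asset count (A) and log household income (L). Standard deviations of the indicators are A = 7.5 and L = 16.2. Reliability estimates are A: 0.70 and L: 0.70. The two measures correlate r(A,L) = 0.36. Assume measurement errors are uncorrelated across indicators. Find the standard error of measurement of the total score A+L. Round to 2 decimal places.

Var(total) = 318.69 + 87.48 = 406.17.
True-score variance = 223.083 + 87.48 = 310.563, so reliability = 0.7646.
Error variance = 406.17 − 310.563 = 95.607; SEM = √95.607 = 9.78.

9.78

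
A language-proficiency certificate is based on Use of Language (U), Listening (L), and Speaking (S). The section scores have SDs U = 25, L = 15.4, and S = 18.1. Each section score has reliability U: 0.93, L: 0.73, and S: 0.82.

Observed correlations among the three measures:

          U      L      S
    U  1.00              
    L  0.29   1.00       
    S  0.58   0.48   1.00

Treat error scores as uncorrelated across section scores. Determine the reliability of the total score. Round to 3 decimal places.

Var(U+L+S) = 25² + 15.4² + 18.1² + 2·[25·15.4·0.29 + 25·18.1·0.58 + 15.4·18.1·0.48] = 1189.77 + 1015.79 = 2205.56.
Because errors are independent across components, Cov(Tᵢ,Tⱼ) = Cov(Xᵢ,Xⱼ); the off-diagonal part of the true-score variance is the same as above.
True-score variance = [25²·0.93 + 15.4²·0.73 + 18.1²·0.82] + 1015.79 = 1023.02 + 1015.79 = 2038.81.
Reliability = 2038.81 / 2205.56 = 0.924.

0.924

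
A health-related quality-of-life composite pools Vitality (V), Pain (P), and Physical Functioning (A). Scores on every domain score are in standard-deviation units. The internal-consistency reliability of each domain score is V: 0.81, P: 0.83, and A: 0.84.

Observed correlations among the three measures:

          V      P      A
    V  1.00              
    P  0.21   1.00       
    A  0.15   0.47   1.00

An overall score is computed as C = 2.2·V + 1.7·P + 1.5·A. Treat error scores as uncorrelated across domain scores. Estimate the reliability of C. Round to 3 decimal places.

Var(C) = 2.2² + 1.7² + 1.5² + 2·[3.74·0.21 + 3.3·0.15 + 2.55·0.47] = 9.98 + 4.9578 = 14.9378.
With uncorrelated errors the cross-covariances are all true-score covariance, so they carry over unchanged; only the diagonal terms shrink to ρᵢσᵢ².
True-score variance = [2.2²·0.81 + 1.7²·0.83 + 1.5²·0.84] + 4.9578 = 8.2091 + 4.9578 = 13.1669.
Reliability = 13.1669 / 14.9378 = 0.881.

0.881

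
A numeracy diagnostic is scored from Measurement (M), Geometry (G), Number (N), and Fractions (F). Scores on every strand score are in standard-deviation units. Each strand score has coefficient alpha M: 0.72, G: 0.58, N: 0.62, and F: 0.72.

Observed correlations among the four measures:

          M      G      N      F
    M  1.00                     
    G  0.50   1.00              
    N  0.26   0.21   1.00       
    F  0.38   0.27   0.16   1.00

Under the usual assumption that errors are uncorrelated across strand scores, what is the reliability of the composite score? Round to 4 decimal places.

Var(M+G+N+F) = 4 + 2·[0.50 + 0.26 + 0.38 + 0.21 + 0.27 + 0.16] = 4 + 3.56 = 7.56.
Because errors are independent across components, Cov(Tᵢ,Tⱼ) = Cov(Xᵢ,Xⱼ); the off-diagonal part of the true-score variance is the same as above.
True-score variance = [0.72 + 0.58 + 0.62 + 0.72] + 3.56 = 2.64 + 3.56 = 6.2.
Reliability = 6.2 / 7.56 = 0.8201.

0.8201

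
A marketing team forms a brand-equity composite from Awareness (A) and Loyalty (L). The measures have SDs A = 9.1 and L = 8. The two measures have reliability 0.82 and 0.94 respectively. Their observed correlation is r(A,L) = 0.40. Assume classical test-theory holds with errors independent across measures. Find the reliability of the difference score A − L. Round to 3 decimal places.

Var(A−L) = 9.1² + 8² − 2·9.1·8·0.40 = 146.81 − 58.24 = 88.57.
Because errors are independent across components, Cov(Tᵢ,Tⱼ) = Cov(Xᵢ,Xⱼ); the off-diagonal part of the true-score variance is the same as above.
True-score variance = [9.1²·0.82 + 8²·0.94] − 58.24 = 128.064 − 58.24 = 69.8242.
Reliability = 69.8242 / 88.57 = 0.788.

0.788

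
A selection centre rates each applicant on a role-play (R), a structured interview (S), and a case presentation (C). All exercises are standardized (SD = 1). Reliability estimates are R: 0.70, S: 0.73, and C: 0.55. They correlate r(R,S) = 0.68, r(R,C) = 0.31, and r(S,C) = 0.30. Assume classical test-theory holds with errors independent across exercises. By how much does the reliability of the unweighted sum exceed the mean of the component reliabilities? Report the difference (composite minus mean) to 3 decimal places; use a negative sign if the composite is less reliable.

Var(sum) = 3 + 2.58 = 5.58; true-score variance = 1.98 + 2.58 = 4.56; composite reliability = 0.8172.
Mean component reliability = 0.6600.
Difference = 0.8172 − 0.6600 = 0.157.

0.157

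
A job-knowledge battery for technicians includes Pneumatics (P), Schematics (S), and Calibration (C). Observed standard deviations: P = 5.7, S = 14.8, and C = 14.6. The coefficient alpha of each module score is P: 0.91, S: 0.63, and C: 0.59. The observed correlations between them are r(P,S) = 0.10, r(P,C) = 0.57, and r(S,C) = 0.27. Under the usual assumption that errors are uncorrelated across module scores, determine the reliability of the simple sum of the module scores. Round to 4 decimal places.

0.7528

Var(P+S+C) = 5.7² + 14.8² + 14.6² + 2·[5.7·14.8·0.10 + 5.7·14.6·0.57 + 14.8·14.6·0.27] = 464.69 + 228.426 = 693.116.
With uncorrelated errors the cross-covariances are all true-score covariance, so they carry over unchanged; only the diagonal terms shrink to ρᵢσᵢ².
True-score variance = [5.7²·0.91 + 14.8²·0.63 + 14.6²·0.59] + 228.426 = 293.326 + 228.426 = 521.752.
Reliability = 521.752 / 693.116 = 0.7528.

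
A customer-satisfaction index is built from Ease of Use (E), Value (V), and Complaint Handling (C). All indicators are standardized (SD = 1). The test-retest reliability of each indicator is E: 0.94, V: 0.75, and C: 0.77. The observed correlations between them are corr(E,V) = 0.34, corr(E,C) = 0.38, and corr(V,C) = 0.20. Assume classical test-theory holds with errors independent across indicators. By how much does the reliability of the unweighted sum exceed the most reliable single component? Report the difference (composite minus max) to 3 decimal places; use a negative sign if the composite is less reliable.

Var(sum) = 3 + 1.84 = 4.84; true-score variance = 2.46 + 1.84 = 4.3; composite reliability = 0.8884.
Max component reliability = 0.9400.
Difference = 0.8884 − 0.9400 = -0.052.

-0.052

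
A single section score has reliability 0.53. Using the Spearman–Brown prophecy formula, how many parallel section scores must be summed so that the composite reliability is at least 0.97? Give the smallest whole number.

29

k ≥ ρ*(1−ρ₁)/(ρ₁(1−ρ*)) = 0.97·0.47 / (0.53·0.03) = 28.673.
Smallest integer k = 29.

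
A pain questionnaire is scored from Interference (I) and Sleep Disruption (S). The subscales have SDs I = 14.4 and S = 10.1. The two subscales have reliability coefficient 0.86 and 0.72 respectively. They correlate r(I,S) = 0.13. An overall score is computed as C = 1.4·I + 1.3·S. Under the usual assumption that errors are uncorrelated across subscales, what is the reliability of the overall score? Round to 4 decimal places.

Var(C) = 1.4²·14.4² + 1.3²·10.1² + 2·[1.82·14.4·10.1·0.13] = 578.822 + 68.8222 = 647.645.
With uncorrelated errors the cross-covariances are all true-score covariance, so they carry over unchanged; only the diagonal terms shrink to ρᵢσᵢ².
True-score variance = [1.4²·14.4²·0.86 + 1.3²·10.1²·0.72] + 68.8222 = 473.652 + 68.8222 = 542.474.
Reliability = 542.474 / 647.645 = 0.8376.

0.8376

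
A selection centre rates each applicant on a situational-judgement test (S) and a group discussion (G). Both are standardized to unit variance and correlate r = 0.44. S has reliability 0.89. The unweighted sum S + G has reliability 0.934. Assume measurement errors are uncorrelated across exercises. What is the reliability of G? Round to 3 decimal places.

0.920

Var(S+G) = 2 + 2·0.44 = 2.880.
True-score variance = ρ_S + ρ_G + 2·0.44, so 0.934 = (0.89 + ρ_G + 0.88) / 2.880.
ρ_G = 0.934·2.880 − 0.89 − 0.88 = 0.920.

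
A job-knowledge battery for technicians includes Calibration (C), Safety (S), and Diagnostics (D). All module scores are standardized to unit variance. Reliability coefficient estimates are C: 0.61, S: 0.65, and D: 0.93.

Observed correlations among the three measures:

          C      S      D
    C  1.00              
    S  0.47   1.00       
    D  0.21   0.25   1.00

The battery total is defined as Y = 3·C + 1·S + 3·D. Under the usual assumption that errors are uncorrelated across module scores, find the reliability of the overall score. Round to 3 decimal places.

Var(Y) = 3² + 1 + 3² + 2·[3·0.47 + 9·0.21 + 3·0.25] = 19 + 8.1 = 27.1.
Under uncorrelated errors the observed covariances equal the true-score covariances, so only the own-variance terms attenuate.
True-score variance = [3²·0.61 + 0.65 + 3²·0.93] + 8.1 = 14.51 + 8.1 = 22.61.
Reliability = 22.61 / 27.1 = 0.834.

0.834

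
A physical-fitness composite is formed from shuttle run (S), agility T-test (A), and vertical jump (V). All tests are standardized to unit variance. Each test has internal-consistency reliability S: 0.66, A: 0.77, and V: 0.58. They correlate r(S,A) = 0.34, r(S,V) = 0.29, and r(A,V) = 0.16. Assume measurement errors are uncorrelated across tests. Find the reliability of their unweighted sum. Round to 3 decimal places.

Var(S+A+V) = 3 + 2·[0.34 + 0.29 + 0.16] = 3 + 1.58 = 4.58.
With uncorrelated errors the cross-covariances are all true-score covariance, so they carry over unchanged; only the diagonal terms shrink to ρᵢσᵢ².
True-score variance = [0.66 + 0.77 + 0.58] + 1.58 = 2.01 + 1.58 = 3.59.
Reliability = 3.59 / 4.58 = 0.784.

0.784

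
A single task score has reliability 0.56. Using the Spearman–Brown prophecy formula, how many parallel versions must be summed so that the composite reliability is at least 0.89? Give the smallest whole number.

7

k ≥ ρ*(1−ρ₁)/(ρ₁(1−ρ*)) = 0.89·0.44 / (0.56·0.11) = 6.357.
Smallest integer k = 7.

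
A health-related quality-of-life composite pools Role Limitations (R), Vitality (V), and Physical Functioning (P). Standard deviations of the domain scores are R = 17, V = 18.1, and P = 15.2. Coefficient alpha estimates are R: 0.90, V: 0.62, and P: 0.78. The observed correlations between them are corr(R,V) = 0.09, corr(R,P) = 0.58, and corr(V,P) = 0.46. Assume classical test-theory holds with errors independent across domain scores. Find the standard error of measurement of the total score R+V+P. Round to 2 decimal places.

14.29

Var(total) = 847.65 + 608.24 = 1455.89.
True-score variance = 643.429 + 608.24 = 1251.67, so reliability = 0.8597.
Error variance = 1455.89 − 1251.67 = 204.221; SEM = √204.221 = 14.29.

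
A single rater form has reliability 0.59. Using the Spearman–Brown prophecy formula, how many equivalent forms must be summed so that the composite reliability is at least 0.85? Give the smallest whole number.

k ≥ ρ*(1−ρ₁)/(ρ₁(1−ρ*)) = 0.85·0.41 / (0.59·0.15) = 3.938.
Smallest integer k = 4.

4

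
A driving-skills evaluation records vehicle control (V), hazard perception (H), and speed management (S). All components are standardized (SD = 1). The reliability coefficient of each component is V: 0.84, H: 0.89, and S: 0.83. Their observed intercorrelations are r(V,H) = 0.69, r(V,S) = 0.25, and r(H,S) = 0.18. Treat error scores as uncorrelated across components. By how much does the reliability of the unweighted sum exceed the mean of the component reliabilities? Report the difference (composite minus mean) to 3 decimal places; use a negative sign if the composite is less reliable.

0.063

Var(sum) = 3 + 2.24 = 5.24; true-score variance = 2.56 + 2.24 = 4.8; composite reliability = 0.9160.
Mean component reliability = 0.8533.
Difference = 0.9160 − 0.8533 = 0.063.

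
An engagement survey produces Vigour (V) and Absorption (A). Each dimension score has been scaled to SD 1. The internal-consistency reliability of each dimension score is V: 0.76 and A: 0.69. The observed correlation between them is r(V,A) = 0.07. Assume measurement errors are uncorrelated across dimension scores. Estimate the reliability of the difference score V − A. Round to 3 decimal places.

0.704

Var(V−A) = 1 + 1 − 2·0.07 = 2 − 0.14 = 1.86.
With uncorrelated errors the cross-covariances are all true-score covariance, so they carry over unchanged; only the diagonal terms shrink to ρᵢσᵢ².
True-score variance = [0.76 + 0.69] − 0.14 = 1.45 − 0.14 = 1.31.
Reliability = 1.31 / 1.86 = 0.704.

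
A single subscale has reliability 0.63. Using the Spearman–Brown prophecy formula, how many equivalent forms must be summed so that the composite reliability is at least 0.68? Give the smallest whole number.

2

k ≥ ρ*(1−ρ₁)/(ρ₁(1−ρ*)) = 0.68·0.37 / (0.63·0.32) = 1.248.
Smallest integer k = 2.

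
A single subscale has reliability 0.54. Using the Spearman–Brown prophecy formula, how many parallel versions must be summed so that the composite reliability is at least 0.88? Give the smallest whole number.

k ≥ ρ*(1−ρ₁)/(ρ₁(1−ρ*)) = 0.88·0.46 / (0.54·0.12) = 6.247.
Smallest integer k = 7.

7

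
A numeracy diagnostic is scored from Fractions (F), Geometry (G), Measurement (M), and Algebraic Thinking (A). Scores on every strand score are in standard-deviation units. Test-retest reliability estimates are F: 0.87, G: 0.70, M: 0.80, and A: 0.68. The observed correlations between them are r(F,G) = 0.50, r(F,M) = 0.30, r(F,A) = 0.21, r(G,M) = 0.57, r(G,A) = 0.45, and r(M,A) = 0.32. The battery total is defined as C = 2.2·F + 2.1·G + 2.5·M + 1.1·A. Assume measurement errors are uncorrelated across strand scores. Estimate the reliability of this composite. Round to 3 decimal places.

Var(C) = 2.2² + 2.1² + 2.5² + 1.1² + 2·[4.62·0.50 + 5.5·0.30 + 2.42·0.21 + 5.25·0.57 + 2.31·0.45 + 2.75·0.32] = 16.71 + 18.7604 = 35.4704.
Because errors are independent across components, Cov(Tᵢ,Tⱼ) = Cov(Xᵢ,Xⱼ); the off-diagonal part of the true-score variance is the same as above.
True-score variance = [2.2²·0.87 + 2.1²·0.70 + 2.5²·0.80 + 1.1²·0.68] + 18.7604 = 13.1206 + 18.7604 = 31.881.
Reliability = 31.881 / 35.4704 = 0.899.

0.899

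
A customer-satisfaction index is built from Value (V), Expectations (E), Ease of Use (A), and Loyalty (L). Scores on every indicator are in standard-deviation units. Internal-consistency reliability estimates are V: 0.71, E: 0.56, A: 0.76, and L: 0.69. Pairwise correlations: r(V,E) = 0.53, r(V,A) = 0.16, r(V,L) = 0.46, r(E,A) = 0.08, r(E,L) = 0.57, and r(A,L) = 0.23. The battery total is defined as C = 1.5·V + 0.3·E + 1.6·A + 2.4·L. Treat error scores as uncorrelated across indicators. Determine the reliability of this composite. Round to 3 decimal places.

0.827

Var(C) = 1.5² + 0.3² + 1.6² + 2.4² + 2·[0.45·0.53 + 2.4·0.16 + 3.6·0.46 + 0.48·0.08 + 0.72·0.57 + 3.84·0.23] = 10.66 + 7.221 = 17.881.
Under uncorrelated errors the observed covariances equal the true-score covariances, so only the own-variance terms attenuate.
True-score variance = [1.5²·0.71 + 0.3²·0.56 + 1.6²·0.76 + 2.4²·0.69] + 7.221 = 7.5679 + 7.221 = 14.7889.
Reliability = 14.7889 / 17.881 = 0.827.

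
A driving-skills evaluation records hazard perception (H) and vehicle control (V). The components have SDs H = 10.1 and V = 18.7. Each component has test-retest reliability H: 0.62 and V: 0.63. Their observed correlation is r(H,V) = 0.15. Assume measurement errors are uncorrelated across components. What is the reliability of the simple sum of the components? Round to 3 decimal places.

Var(H+V) = 10.1² + 18.7² + 2·[10.1·18.7·0.15] = 451.7 + 56.661 = 508.361.
With uncorrelated errors the cross-covariances are all true-score covariance, so they carry over unchanged; only the diagonal terms shrink to ρᵢσᵢ².
True-score variance = [10.1²·0.62 + 18.7²·0.63] + 56.661 = 283.551 + 56.661 = 340.212.
Reliability = 340.212 / 508.361 = 0.669.

0.669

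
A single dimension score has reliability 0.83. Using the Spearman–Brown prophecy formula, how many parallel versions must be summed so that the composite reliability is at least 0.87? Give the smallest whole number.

2

k ≥ ρ*(1−ρ₁)/(ρ₁(1−ρ*)) = 0.87·0.17 / (0.83·0.13) = 1.371.
Smallest integer k = 2.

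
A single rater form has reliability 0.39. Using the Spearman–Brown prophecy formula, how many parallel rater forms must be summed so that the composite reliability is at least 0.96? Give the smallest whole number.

k ≥ ρ*(1−ρ₁)/(ρ₁(1−ρ*)) = 0.96·0.61 / (0.39·0.04) = 37.538.
Smallest integer k = 38.

38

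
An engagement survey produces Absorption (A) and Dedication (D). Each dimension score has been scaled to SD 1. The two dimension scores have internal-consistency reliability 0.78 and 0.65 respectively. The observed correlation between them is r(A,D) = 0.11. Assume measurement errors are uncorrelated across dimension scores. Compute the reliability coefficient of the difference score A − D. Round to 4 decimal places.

Var(A−D) = 1 + 1 − 2·0.11 = 2 − 0.22 = 1.78.
With uncorrelated errors the cross-covariances are all true-score covariance, so they carry over unchanged; only the diagonal terms shrink to ρᵢσᵢ².
True-score variance = [0.78 + 0.65] − 0.22 = 1.43 − 0.22 = 1.21.
Reliability = 1.21 / 1.78 = 0.6798.

0.6798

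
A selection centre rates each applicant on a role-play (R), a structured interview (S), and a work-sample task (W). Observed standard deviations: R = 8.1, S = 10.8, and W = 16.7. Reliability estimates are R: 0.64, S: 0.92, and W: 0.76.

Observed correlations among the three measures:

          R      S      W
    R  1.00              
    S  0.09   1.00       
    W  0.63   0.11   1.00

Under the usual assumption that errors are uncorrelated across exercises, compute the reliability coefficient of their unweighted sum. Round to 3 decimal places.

0.855

Var(R+S+W) = 8.1² + 10.8² + 16.7² + 2·[8.1·10.8·0.09 + 8.1·16.7·0.63 + 10.8·16.7·0.11] = 461.14 + 225.866 = 687.006.
Because errors are independent across components, Cov(Tᵢ,Tⱼ) = Cov(Xᵢ,Xⱼ); the off-diagonal part of the true-score variance is the same as above.
True-score variance = [8.1²·0.64 + 10.8²·0.92 + 16.7²·0.76] + 225.866 = 361.256 + 225.866 = 587.121.
Reliability = 587.121 / 687.006 = 0.855.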